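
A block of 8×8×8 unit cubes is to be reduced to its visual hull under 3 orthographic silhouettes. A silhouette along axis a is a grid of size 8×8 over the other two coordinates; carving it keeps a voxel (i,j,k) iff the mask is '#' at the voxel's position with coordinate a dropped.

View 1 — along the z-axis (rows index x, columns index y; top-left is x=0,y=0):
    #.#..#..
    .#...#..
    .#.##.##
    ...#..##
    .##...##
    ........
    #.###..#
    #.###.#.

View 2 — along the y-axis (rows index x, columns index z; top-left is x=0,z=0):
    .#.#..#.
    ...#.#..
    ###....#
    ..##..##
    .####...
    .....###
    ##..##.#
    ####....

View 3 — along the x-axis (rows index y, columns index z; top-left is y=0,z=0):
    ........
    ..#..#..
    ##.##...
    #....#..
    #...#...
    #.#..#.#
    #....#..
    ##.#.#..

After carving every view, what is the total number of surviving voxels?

start: 8×8×8 = 512 voxels
carve view 1 (along z, XY-mask fill 27/64): 216 voxels remain
carve view 2 (along y, XZ-mask fill 29/64): 106 voxels remain
carve view 3 (along x, YZ-mask fill 20/64): 33 voxels remain

voxel count = 33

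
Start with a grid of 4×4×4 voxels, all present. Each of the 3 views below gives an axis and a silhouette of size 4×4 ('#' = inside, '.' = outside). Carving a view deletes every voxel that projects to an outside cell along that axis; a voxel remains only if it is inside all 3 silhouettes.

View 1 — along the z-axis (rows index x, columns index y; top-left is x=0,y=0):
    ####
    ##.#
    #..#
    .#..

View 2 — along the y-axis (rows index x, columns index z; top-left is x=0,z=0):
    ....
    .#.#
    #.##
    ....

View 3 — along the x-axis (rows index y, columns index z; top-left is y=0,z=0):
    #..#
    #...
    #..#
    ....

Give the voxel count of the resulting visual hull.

initial block: 4^3 = 64
step 1: project along z, AND mask (10/16) → |grid| = 40
step 2: project along y, AND mask (5/16) → |grid| = 12
step 3: project along x, AND mask (5/16) → |grid| = 3

3 voxels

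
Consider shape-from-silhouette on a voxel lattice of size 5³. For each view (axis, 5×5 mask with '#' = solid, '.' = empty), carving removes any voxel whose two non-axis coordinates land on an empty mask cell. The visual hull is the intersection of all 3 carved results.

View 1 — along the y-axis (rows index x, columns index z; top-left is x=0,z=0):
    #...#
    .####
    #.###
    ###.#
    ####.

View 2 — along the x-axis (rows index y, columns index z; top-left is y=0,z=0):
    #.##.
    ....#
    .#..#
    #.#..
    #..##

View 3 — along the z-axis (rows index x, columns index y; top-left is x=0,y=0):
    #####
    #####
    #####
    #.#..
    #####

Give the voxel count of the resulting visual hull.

before carving: 125 voxels (5×5×5)
  1. axis=1 (XZ plane), |mask|=18  ⇒  voxels=90
  2. axis=0 (YZ plane), |mask|=11  ⇒  voxels=41
  3. axis=2 (XY plane), |mask|=22  ⇒  voxels=36

remaining voxels: 36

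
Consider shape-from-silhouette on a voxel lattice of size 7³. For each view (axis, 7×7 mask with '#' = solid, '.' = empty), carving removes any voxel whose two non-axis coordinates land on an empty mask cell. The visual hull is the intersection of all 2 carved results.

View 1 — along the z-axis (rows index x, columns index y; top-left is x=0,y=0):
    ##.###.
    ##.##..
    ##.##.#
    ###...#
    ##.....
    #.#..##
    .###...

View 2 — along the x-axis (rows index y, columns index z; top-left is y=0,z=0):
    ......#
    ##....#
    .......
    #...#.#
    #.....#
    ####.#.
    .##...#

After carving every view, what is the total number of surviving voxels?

initial block: 7^3 = 343
carve view 1 (along z, XY-mask fill 27/49): 189 voxels remain
carve view 2 (along x, YZ-mask fill 17/49): 61 voxels remain

|visual hull| = 61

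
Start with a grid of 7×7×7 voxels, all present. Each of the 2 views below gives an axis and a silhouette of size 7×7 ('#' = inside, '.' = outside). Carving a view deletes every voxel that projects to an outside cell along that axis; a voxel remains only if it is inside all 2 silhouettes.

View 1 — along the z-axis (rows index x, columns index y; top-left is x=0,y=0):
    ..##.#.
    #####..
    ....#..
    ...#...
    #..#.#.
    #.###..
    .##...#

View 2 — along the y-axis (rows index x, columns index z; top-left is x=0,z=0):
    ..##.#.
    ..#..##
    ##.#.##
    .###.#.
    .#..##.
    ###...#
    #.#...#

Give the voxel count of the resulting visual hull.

start: 7×7×7 = 343 voxels
step 1: project along z, AND mask (20/49) → |grid| = 140
step 2: project along y, AND mask (25/49) → |grid| = 67

67 voxels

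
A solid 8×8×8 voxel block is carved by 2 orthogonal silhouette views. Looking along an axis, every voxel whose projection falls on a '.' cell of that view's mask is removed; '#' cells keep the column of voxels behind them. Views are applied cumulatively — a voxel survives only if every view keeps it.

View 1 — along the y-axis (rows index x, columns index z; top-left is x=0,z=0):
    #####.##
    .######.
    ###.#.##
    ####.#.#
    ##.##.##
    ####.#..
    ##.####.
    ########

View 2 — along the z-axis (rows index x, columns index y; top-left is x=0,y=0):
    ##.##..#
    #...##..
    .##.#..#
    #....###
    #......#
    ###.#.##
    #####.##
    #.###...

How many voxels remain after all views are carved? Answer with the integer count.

full grid |V| = 512
V1 y: intersect with XZ mask (50 set) -- 400 left
V2 z: intersect with XY mask (35 set) -- 217 left

217 voxels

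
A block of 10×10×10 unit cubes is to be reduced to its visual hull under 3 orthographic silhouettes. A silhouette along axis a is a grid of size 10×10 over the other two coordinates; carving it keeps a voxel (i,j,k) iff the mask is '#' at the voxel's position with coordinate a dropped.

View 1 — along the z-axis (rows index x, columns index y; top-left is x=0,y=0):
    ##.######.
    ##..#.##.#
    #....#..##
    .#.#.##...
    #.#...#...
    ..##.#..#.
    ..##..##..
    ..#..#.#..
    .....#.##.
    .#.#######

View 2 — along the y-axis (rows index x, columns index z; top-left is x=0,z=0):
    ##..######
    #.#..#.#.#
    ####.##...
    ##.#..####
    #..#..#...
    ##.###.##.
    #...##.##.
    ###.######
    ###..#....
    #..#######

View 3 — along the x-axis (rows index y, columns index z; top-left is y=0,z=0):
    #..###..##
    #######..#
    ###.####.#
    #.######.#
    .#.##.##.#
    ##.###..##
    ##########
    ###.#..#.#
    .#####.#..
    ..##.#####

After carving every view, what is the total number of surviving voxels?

initial block: 10^3 = 1000
V1 z: intersect with XY mask (47 set) -- 470 left
V2 y: intersect with XZ mask (62 set) -- 306 left
V3 x: intersect with YZ mask (72 set) -- 223 left

remaining voxels: 223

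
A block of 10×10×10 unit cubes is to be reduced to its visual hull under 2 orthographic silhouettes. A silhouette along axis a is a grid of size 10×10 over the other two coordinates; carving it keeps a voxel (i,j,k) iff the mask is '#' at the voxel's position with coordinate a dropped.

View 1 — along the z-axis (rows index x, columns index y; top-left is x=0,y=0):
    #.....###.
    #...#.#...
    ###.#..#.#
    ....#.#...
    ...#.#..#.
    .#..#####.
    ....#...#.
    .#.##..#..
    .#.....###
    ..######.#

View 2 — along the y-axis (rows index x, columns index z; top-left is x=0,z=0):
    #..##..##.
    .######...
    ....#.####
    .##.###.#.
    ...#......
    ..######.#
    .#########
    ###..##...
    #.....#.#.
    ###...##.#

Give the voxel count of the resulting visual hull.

217 voxels

initial block: 10^3 = 1000
step 1: project along z, AND mask (41/100) → |grid| = 410
step 2: project along y, AND mask (53/100) → |grid| = 217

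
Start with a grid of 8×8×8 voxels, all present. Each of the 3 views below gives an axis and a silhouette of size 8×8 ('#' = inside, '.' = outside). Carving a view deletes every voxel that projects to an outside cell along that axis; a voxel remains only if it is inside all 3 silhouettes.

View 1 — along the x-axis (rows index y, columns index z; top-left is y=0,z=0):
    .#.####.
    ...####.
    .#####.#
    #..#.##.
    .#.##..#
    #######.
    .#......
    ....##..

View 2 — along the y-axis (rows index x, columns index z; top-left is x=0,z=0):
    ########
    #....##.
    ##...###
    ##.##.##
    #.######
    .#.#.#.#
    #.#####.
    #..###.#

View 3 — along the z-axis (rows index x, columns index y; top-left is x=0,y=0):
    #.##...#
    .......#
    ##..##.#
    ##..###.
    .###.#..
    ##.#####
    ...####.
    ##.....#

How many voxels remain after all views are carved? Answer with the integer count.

full grid |V| = 512
step 1: project along x, AND mask (33/64) → |grid| = 264
step 2: project along y, AND mask (44/64) → |grid| = 184
step 3: project along z, AND mask (33/64) → |grid| = 101

voxel count = 101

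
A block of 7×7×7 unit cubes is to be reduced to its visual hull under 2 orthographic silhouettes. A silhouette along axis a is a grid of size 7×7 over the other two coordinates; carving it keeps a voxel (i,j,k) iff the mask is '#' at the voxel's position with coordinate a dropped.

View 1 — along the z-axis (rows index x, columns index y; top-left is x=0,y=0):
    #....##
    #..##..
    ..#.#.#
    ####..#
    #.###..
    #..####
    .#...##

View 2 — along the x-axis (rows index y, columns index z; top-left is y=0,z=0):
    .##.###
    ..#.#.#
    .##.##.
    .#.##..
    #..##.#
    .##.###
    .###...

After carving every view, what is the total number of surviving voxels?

|visual hull| = 101

start: 7×7×7 = 343 voxels
after view 1 [z-axis, 26 of 49 cells solid] → remaining = 182
after view 2 [x-axis, 27 of 49 cells solid] → remaining = 101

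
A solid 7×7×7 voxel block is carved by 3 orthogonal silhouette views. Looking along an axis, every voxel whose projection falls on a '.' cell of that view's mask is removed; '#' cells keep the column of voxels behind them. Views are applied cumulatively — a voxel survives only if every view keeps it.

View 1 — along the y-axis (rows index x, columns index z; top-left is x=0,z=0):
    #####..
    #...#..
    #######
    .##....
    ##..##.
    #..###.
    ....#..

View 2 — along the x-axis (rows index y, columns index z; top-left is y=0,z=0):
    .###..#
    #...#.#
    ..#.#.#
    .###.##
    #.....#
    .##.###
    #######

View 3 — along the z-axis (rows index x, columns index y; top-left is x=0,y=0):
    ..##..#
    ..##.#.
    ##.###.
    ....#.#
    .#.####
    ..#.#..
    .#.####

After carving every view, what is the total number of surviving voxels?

initial block: 7^3 = 343
after view 1 [y-axis, 25 of 49 cells solid] → remaining = 175
after view 2 [x-axis, 29 of 49 cells solid] → remaining = 95
after view 3 [z-axis, 25 of 49 cells solid] → remaining = 50

|visual hull| = 50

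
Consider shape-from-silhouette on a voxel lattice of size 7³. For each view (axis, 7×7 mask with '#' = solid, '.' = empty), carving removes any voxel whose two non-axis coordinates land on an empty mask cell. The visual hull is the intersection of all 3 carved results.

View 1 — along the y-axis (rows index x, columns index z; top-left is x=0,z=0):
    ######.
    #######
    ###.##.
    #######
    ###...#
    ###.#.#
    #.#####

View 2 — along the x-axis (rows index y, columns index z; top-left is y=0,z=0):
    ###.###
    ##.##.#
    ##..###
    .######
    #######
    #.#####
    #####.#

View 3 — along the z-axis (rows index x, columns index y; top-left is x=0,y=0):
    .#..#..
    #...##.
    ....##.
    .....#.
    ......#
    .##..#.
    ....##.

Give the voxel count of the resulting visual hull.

remaining voxels: 72

full grid |V| = 343
  1. axis=1 (XZ plane), |mask|=40  ⇒  voxels=280
  2. axis=0 (YZ plane), |mask|=41  ⇒  voxels=235
  3. axis=2 (XY plane), |mask|=14  ⇒  voxels=72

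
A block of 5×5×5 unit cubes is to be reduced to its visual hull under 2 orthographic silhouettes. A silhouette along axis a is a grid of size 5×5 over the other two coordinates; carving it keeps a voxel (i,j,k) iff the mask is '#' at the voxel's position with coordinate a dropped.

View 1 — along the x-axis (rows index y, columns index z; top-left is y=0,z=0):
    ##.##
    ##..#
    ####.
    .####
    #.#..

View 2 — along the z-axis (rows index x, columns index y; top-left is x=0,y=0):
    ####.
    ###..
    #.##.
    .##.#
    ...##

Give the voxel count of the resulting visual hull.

voxel count = 53

full grid |V| = 125
V1 x: intersect with YZ mask (17 set) -- 85 left
V2 z: intersect with XY mask (15 set) -- 53 left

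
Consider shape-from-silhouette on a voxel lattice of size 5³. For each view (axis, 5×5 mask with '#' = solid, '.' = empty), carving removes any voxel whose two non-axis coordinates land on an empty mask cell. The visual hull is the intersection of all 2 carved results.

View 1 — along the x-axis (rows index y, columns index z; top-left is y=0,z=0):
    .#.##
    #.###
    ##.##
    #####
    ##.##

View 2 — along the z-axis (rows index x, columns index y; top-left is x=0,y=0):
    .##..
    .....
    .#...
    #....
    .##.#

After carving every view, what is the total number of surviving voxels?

initial block: 5^3 = 125
  1. axis=0 (YZ plane), |mask|=20  ⇒  voxels=100
  2. axis=2 (XY plane), |mask|=7  ⇒  voxels=27

27 voxels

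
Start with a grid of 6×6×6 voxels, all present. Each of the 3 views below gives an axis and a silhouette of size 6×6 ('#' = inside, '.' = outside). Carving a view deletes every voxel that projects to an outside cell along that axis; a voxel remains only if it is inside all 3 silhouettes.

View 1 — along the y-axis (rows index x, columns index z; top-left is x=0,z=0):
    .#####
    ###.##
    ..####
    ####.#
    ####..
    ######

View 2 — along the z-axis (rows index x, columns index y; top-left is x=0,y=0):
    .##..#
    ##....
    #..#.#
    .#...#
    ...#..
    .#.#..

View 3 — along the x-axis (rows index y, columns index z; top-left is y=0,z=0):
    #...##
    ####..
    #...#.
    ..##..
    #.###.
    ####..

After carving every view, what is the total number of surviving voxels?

initial block: 6^3 = 216
[1] y-view keeps 29 columns → grid now 174
[2] z-view keeps 13 columns → grid now 63
[3] x-view keeps 19 columns → grid now 35

remaining voxels: 35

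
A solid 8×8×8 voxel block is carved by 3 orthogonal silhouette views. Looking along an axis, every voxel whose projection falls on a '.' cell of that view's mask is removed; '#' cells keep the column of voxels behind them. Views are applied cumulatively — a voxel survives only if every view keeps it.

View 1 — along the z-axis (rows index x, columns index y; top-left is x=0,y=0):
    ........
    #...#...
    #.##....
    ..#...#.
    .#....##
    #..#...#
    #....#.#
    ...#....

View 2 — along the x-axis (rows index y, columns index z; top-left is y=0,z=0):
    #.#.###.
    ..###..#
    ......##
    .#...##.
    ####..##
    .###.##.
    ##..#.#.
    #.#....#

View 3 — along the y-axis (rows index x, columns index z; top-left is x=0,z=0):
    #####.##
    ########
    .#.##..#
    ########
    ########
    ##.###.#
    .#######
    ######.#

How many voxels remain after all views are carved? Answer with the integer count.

|visual hull| = 51

full grid |V| = 512
[1] z-view keeps 17 columns → grid now 136
[2] x-view keeps 32 columns → grid now 65
[3] y-view keeps 55 columns → grid now 51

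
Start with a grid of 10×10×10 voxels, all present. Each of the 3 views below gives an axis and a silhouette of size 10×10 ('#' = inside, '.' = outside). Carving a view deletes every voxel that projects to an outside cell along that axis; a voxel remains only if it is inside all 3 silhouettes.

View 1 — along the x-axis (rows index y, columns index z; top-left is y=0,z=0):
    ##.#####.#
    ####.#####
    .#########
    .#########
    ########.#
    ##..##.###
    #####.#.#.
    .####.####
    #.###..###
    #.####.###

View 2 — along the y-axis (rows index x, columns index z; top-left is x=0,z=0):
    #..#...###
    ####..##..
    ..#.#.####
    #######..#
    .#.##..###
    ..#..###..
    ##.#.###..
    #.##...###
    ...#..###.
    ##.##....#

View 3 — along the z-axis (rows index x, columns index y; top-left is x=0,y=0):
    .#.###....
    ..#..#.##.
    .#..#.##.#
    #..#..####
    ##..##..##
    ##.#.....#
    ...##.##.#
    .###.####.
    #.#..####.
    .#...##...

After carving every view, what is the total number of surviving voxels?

full grid |V| = 1000
  1. axis=0 (YZ plane), |mask|=81  ⇒  voxels=810
  2. axis=1 (XZ plane), |mask|=56  ⇒  voxels=459
  3. axis=2 (XY plane), |mask|=50  ⇒  voxels=229

voxel count = 229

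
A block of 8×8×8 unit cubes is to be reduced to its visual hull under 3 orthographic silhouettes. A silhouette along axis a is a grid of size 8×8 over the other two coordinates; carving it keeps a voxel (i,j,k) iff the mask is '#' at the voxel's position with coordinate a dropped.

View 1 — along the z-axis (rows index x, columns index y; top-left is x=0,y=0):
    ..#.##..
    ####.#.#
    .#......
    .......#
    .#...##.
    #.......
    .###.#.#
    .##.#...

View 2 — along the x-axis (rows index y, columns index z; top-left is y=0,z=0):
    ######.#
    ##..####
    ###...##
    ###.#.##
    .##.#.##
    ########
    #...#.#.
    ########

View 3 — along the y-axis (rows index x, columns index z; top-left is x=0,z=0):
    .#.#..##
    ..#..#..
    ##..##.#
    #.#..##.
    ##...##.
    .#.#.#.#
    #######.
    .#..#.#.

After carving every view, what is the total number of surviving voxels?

remaining voxels: 78

full grid |V| = 512
V1 z: intersect with XY mask (23 set) -- 184 left
V2 x: intersect with YZ mask (48 set) -- 145 left
V3 y: intersect with XZ mask (33 set) -- 78 left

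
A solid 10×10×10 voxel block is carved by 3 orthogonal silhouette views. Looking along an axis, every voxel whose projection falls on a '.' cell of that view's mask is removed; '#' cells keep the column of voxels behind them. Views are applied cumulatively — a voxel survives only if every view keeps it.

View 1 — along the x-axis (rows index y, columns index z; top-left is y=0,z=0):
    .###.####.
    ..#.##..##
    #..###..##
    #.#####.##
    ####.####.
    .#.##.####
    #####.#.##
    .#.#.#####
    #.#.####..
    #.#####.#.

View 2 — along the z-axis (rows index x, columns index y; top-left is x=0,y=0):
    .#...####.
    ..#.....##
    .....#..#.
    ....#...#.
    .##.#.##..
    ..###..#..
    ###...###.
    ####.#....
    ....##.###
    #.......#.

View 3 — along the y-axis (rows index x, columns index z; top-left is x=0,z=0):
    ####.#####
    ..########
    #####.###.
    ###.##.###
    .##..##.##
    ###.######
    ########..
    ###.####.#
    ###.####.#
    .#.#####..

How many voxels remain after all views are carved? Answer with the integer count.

voxel count = 204

before carving: 1000 voxels (10×10×10)
carve view 1 (along x, YZ-mask fill 69/100): 690 voxels remain
carve view 2 (along z, XY-mask fill 39/100): 262 voxels remain
carve view 3 (along y, XZ-mask fill 78/100): 204 voxels remain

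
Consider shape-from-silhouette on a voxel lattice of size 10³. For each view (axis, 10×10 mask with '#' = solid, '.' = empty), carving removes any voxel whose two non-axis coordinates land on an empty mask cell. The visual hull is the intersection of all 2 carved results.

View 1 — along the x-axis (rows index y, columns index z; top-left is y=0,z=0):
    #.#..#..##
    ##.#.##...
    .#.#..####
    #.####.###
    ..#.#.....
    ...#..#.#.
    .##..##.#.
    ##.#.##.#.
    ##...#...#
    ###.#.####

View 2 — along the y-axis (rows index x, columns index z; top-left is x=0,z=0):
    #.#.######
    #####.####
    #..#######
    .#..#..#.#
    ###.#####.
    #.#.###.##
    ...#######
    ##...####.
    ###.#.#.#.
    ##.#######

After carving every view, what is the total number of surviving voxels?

374 voxels

before carving: 1000 voxels (10×10×10)
step 1: project along x, AND mask (52/100) → |grid| = 520
step 2: project along y, AND mask (72/100) → |grid| = 374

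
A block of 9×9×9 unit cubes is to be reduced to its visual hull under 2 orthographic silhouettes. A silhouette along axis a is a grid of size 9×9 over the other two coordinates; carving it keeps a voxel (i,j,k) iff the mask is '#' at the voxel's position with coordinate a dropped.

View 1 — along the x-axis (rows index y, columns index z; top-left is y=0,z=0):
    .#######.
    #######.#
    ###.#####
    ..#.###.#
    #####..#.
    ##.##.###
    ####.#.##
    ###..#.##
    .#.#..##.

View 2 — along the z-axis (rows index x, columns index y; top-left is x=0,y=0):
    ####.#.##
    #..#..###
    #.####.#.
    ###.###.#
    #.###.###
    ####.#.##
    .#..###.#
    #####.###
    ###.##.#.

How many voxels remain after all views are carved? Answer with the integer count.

voxel count = 373

start: 9×9×9 = 729 voxels
[1] x-view keeps 58 columns → grid now 522
[2] z-view keeps 58 columns → grid now 373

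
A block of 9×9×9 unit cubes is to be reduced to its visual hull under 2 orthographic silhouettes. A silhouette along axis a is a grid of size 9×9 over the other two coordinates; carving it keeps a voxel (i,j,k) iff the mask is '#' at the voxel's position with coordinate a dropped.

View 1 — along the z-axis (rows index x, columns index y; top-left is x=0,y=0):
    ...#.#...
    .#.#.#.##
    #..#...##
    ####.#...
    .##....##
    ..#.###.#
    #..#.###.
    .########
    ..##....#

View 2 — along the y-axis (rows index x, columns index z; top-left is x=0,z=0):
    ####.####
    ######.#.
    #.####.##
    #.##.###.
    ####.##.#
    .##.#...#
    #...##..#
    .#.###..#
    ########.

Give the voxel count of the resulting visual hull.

voxel count = 241

initial block: 9^3 = 729
after view 1 [z-axis, 41 of 81 cells solid] → remaining = 369
after view 2 [y-axis, 56 of 81 cells solid] → remaining = 241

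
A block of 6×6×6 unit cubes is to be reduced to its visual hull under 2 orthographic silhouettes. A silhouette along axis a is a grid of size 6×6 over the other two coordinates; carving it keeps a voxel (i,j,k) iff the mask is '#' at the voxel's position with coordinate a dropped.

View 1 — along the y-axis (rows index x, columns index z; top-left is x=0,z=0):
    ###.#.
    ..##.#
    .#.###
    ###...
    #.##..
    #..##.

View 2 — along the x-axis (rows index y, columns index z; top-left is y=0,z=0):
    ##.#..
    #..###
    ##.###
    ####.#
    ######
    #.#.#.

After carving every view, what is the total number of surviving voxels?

initial block: 6^3 = 216
carve view 1 (along y, XZ-mask fill 20/36): 120 voxels remain
carve view 2 (along x, YZ-mask fill 26/36): 88 voxels remain

remaining voxels: 88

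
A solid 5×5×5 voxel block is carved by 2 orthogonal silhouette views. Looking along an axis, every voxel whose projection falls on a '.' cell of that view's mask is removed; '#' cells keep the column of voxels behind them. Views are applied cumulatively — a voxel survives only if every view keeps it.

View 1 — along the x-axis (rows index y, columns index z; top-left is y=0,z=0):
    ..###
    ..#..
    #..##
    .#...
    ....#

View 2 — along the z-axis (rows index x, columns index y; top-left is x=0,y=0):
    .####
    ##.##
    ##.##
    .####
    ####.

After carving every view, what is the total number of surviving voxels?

32 voxels

start: 5×5×5 = 125 voxels
carve view 1 (along x, YZ-mask fill 9/25): 45 voxels remain
carve view 2 (along z, XY-mask fill 20/25): 32 voxels remain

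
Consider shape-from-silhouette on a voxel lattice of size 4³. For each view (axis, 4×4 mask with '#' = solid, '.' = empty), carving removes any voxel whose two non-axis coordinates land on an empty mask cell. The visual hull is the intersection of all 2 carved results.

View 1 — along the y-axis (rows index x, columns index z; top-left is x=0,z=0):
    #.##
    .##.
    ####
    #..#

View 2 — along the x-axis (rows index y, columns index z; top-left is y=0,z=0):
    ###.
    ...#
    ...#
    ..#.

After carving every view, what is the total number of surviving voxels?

|visual hull| = 17

before carving: 64 voxels (4×4×4)
step 1: project along y, AND mask (11/16) → |grid| = 44
step 2: project along x, AND mask (6/16) → |grid| = 17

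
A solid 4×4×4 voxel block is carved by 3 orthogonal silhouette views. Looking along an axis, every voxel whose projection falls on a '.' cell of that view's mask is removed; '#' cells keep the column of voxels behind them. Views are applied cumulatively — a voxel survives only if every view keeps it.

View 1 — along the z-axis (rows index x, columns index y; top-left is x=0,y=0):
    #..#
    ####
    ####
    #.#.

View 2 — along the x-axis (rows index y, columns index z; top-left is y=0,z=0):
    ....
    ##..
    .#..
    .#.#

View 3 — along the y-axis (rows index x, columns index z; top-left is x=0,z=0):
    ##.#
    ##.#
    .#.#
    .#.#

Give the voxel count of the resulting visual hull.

|visual hull| = 12

initial block: 4^3 = 64
[1] z-view keeps 12 columns → grid now 48
[2] x-view keeps 5 columns → grid now 13
[3] y-view keeps 10 columns → grid now 12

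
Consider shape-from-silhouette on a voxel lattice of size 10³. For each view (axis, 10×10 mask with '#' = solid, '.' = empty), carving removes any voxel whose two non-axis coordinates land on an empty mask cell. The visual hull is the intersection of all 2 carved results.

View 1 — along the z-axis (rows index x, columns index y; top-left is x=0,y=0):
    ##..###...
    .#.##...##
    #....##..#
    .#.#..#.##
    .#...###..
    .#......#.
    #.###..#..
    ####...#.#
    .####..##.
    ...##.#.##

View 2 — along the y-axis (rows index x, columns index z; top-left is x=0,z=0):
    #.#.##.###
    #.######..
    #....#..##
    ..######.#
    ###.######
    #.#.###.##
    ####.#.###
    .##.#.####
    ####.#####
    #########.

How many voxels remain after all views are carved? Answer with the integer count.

352 voxels

start: 10×10×10 = 1000 voxels
[1] z-view keeps 47 columns → grid now 470
[2] y-view keeps 74 columns → grid now 352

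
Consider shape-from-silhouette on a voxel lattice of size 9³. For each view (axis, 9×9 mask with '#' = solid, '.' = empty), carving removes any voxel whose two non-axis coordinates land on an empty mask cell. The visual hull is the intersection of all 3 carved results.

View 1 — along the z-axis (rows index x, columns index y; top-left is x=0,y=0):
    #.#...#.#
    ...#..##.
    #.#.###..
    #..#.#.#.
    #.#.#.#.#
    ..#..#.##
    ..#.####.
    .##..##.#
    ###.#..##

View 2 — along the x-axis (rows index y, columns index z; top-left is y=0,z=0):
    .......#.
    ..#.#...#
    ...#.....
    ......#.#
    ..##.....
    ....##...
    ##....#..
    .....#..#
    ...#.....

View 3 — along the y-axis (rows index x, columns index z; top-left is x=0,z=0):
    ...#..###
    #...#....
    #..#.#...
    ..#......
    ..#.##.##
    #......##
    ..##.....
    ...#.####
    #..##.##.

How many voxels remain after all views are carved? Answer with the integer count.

voxel count = 25

initial block: 9^3 = 729
  1. axis=2 (XY plane), |mask|=41  ⇒  voxels=369
  2. axis=0 (YZ plane), |mask|=17  ⇒  voxels=73
  3. axis=1 (XZ plane), |mask|=30  ⇒  voxels=25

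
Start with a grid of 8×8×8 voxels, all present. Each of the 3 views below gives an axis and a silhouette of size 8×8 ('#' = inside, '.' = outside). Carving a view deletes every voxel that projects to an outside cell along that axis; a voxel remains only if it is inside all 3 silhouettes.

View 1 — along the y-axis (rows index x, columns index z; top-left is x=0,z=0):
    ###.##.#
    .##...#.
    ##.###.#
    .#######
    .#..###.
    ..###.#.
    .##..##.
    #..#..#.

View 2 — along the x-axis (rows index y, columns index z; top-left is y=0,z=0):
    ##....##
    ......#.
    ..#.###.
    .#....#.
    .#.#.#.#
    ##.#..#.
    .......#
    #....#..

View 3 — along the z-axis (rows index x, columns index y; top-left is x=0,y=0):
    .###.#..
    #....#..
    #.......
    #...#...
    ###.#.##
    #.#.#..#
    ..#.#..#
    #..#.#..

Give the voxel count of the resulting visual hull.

start: 8×8×8 = 512 voxels
carve view 1 (along y, XZ-mask fill 37/64): 296 voxels remain
carve view 2 (along x, YZ-mask fill 22/64): 105 voxels remain
carve view 3 (along z, XY-mask fill 25/64): 46 voxels remain

remaining voxels: 46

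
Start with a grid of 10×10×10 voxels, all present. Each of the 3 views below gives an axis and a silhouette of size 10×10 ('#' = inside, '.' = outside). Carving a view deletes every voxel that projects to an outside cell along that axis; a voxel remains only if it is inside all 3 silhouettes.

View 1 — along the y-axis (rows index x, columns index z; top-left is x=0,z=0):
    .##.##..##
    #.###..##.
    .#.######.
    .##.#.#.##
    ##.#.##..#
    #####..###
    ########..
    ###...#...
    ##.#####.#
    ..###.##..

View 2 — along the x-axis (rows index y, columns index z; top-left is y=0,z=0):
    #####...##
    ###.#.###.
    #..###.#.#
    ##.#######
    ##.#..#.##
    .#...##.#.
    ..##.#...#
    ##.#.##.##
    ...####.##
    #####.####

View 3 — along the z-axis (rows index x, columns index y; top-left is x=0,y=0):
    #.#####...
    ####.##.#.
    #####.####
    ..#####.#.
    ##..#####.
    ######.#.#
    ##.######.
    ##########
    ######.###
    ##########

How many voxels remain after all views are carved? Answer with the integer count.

full grid |V| = 1000
  1. axis=1 (XZ plane), |mask|=64  ⇒  voxels=640
  2. axis=0 (YZ plane), |mask|=65  ⇒  voxels=413
  3. axis=2 (XY plane), |mask|=80  ⇒  voxels=323

|visual hull| = 323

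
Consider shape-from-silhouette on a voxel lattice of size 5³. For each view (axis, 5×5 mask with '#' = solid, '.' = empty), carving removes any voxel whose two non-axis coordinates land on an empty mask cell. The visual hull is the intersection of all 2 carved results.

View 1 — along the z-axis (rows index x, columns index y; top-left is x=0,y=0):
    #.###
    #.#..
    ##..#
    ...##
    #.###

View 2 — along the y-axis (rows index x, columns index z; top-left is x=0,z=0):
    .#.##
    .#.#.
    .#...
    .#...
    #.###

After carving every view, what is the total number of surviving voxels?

full grid |V| = 125
step 1: project along z, AND mask (15/25) → |grid| = 75
step 2: project along y, AND mask (11/25) → |grid| = 37

|visual hull| = 37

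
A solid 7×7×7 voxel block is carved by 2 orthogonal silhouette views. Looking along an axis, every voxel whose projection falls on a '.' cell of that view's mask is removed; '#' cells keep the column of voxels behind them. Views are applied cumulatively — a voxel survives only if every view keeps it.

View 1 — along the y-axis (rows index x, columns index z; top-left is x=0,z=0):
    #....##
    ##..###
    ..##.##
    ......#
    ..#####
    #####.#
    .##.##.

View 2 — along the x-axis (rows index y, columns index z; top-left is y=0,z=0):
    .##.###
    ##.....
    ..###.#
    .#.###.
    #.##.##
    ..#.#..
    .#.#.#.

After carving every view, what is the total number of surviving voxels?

before carving: 343 voxels (7×7×7)
V1 y: intersect with XZ mask (28 set) -- 196 left
V2 x: intersect with YZ mask (25 set) -- 100 left

remaining voxels: 100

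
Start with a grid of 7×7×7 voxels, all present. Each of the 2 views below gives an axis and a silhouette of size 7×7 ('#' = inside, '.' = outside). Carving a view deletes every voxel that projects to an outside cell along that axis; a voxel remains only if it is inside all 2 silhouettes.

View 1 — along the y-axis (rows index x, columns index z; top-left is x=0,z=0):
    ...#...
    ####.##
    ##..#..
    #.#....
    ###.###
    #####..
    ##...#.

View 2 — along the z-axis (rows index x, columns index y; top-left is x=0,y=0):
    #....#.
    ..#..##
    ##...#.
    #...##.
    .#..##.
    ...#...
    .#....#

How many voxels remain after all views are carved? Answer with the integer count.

remaining voxels: 64

initial block: 7^3 = 343
[1] y-view keeps 26 columns → grid now 182
[2] z-view keeps 17 columns → grid now 64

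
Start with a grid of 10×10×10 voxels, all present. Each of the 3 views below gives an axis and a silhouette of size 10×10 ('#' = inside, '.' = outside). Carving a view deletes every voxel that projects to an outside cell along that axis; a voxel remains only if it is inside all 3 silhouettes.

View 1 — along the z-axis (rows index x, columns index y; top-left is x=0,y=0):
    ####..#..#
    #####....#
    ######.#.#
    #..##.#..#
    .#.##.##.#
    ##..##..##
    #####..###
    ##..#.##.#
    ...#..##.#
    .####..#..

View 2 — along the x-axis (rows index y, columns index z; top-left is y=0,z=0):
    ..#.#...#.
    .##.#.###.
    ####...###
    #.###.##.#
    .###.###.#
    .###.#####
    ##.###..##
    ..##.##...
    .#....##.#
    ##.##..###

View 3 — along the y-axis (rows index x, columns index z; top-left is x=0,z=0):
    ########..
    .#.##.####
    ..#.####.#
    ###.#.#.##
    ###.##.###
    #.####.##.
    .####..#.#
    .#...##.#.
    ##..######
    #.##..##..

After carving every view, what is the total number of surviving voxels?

start: 10×10×10 = 1000 voxels
carve view 1 (along z, XY-mask fill 60/100): 600 voxels remain
carve view 2 (along x, YZ-mask fill 60/100): 362 voxels remain
carve view 3 (along y, XZ-mask fill 66/100): 242 voxels remain

voxel count = 242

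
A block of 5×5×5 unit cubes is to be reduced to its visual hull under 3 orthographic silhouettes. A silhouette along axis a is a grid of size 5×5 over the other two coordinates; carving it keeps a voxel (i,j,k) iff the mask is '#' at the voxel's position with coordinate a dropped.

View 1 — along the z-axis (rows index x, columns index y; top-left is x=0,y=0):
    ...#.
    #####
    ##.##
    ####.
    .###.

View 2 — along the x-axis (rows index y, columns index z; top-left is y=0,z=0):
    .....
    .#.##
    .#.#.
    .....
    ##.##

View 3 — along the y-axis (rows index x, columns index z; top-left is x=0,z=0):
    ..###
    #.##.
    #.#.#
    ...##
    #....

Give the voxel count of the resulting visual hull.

voxel count = 10

start: 5×5×5 = 125 voxels
  1. axis=2 (XY plane), |mask|=17  ⇒  voxels=85
  2. axis=0 (YZ plane), |mask|=9  ⇒  voxels=26
  3. axis=1 (XZ plane), |mask|=12  ⇒  voxels=10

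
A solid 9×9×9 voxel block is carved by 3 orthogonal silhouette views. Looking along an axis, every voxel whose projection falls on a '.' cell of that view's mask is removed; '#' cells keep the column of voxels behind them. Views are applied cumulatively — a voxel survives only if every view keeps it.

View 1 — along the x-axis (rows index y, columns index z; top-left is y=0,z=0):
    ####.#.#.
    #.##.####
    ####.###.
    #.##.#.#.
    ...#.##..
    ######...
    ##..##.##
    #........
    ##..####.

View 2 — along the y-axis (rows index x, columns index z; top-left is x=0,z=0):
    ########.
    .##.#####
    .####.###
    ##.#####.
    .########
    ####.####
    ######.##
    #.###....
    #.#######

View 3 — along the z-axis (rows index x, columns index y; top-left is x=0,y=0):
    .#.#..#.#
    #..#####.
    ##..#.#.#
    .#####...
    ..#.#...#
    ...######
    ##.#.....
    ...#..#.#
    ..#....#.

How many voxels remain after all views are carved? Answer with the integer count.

151 voxels

start: 9×9×9 = 729 voxels
  1. axis=0 (YZ plane), |mask|=47  ⇒  voxels=423
  2. axis=1 (XZ plane), |mask|=65  ⇒  voxels=339
  3. axis=2 (XY plane), |mask|=37  ⇒  voxels=151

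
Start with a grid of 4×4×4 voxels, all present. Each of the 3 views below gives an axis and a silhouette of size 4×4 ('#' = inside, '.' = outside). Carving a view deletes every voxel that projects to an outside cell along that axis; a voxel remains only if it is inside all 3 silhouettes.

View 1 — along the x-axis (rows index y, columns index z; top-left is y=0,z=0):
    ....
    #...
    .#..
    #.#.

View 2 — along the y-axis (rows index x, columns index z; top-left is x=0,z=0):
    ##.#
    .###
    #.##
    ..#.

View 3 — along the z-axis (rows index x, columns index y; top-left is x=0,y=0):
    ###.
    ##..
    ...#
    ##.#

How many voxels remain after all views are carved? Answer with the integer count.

5 voxels

full grid |V| = 64
V1 x: intersect with YZ mask (4 set) -- 16 left
V2 y: intersect with XZ mask (10 set) -- 9 left
V3 z: intersect with XY mask (9 set) -- 5 left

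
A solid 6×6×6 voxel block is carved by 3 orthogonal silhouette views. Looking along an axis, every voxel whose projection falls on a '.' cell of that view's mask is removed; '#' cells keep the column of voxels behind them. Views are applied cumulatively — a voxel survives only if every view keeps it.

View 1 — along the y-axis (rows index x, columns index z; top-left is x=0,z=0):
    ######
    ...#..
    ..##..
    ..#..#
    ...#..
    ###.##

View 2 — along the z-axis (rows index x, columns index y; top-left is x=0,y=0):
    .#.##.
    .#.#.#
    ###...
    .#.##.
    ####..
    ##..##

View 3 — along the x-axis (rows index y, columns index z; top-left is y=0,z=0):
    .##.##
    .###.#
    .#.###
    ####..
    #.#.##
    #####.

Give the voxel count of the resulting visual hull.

remaining voxels: 42

full grid |V| = 216
[1] y-view keeps 17 columns → grid now 102
[2] z-view keeps 20 columns → grid now 57
[3] x-view keeps 25 columns → grid now 42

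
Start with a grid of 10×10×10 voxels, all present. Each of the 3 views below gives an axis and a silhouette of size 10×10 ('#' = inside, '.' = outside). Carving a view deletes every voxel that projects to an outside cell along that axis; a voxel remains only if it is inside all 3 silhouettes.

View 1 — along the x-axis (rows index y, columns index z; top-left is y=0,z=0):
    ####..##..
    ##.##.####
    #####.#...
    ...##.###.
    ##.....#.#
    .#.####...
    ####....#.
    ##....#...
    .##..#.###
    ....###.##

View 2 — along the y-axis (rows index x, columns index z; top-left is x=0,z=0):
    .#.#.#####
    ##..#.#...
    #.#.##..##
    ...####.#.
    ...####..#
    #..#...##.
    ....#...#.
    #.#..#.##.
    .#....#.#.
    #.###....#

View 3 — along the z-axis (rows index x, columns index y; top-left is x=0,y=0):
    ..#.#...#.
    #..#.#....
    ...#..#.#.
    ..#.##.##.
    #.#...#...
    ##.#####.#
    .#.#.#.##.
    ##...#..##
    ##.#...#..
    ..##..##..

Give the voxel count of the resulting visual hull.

voxel count = 100

full grid |V| = 1000
carve view 1 (along x, YZ-mask fill 53/100): 530 voxels remain
carve view 2 (along y, XZ-mask fill 46/100): 242 voxels remain
carve view 3 (along z, XY-mask fill 43/100): 100 voxels remain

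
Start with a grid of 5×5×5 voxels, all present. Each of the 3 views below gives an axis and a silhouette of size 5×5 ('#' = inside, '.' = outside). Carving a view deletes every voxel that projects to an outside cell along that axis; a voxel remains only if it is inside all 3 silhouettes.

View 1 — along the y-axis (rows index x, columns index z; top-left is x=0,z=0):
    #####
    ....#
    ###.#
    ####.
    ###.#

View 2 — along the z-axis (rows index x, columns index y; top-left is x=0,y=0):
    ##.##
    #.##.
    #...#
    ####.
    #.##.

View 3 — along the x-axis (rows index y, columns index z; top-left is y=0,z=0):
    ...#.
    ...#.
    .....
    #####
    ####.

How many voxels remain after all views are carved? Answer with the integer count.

before carving: 125 voxels (5×5×5)
[1] y-view keeps 18 columns → grid now 90
[2] z-view keeps 16 columns → grid now 59
[3] x-view keeps 11 columns → grid now 25

|visual hull| = 25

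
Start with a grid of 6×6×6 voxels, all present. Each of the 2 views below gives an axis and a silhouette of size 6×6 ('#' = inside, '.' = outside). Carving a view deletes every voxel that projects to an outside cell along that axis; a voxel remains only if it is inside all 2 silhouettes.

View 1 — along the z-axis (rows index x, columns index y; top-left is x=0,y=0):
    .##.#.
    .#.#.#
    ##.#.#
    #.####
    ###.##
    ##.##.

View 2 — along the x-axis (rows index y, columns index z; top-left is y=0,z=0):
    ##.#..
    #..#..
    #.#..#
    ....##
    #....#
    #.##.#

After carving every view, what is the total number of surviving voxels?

remaining voxels: 63

before carving: 216 voxels (6×6×6)
after view 1 [z-axis, 24 of 36 cells solid] → remaining = 144
after view 2 [x-axis, 16 of 36 cells solid] → remaining = 63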